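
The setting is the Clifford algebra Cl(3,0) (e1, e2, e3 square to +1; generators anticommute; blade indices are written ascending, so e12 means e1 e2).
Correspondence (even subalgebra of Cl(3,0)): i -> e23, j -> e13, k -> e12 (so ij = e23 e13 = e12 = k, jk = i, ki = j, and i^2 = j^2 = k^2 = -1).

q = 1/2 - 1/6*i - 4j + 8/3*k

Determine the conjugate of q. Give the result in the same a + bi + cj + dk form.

In blades: q = 1/2 + 8/3*e12 - 4*e13 - 1/6*e23.
Quaternion conjugation is reversion on the even subalgebra: the scalar is fixed and every grade-2 blade flips sign, giving 1/2 - 8/3*e12 + 4*e13 + 1/6*e23; translating back:
Answer: 1/2 + 1/6*i + 4j - 8/3*k


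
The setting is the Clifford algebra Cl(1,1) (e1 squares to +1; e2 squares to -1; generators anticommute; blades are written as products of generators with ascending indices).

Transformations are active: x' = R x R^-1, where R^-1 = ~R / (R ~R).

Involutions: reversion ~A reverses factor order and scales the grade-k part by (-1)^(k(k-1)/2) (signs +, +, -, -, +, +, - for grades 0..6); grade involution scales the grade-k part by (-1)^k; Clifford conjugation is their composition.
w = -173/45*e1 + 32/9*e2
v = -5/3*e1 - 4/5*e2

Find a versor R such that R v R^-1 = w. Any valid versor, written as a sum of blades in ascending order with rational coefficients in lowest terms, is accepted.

Take R = v + w = -248/45*e1 + 124/45*e2. Because q(v) = q(w) = 481/225, conjugation by R sends v exactly to w.
Answer: -248/45*e1 + 124/45*e2


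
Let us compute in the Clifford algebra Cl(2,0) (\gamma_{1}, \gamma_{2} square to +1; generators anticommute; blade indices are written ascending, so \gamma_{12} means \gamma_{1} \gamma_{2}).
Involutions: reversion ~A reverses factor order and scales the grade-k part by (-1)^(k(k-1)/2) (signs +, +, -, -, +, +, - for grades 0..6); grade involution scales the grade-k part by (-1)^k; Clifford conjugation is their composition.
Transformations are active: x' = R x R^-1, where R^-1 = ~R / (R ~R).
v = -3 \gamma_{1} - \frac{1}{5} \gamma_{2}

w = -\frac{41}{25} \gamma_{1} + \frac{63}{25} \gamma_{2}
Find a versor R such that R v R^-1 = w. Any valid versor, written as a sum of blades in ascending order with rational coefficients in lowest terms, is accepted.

A norm check does it: q(v) = q(w) = \frac{226}{25}, hence R = v + w = -\frac{116}{25} \gamma_{1} + \frac{58}{25} \gamma_{2} realises the map — parallel part kept, (v - w)/2 negated, v carried to w.
Answer: -\frac{116}{25} \gamma_{1} + \frac{58}{25} \gamma_{2}


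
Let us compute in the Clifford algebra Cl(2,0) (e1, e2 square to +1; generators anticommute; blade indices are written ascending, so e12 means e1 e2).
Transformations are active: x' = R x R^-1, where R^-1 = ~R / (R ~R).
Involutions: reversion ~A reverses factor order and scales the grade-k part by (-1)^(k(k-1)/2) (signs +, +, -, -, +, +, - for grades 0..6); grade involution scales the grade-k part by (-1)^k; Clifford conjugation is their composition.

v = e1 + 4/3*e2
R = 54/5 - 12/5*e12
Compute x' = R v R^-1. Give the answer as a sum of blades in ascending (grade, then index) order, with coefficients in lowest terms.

~R = 54/5 + 12/5*e12, and R ~R = 612/5, so R^-1 = ~R / (612/5).
R v = 38/5*e1 + 84/5*e2
Answer: 29/85*e1 + 416/255*e2


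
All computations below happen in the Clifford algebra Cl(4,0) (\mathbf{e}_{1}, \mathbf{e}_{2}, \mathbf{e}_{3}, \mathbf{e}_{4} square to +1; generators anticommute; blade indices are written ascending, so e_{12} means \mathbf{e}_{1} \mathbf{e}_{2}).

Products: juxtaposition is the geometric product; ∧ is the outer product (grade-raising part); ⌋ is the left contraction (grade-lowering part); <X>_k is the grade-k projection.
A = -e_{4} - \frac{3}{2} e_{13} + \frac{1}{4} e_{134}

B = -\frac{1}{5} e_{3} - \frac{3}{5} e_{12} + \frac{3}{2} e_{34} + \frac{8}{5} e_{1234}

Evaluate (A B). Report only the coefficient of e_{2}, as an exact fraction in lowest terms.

step 1: -\frac{3}{40} e_{1} - \frac{2}{5} e_{2} + \frac{3}{2} e_{3} - \frac{11}{5} e_{14} + \frac{9}{10} e_{23} - \frac{12}{5} e_{24} - \frac{1}{5} e_{34} + \frac{8}{5} e_{123} + \frac{3}{5} e_{124} - \frac{3}{20} e_{234}
Answer: -\frac{2}{5}


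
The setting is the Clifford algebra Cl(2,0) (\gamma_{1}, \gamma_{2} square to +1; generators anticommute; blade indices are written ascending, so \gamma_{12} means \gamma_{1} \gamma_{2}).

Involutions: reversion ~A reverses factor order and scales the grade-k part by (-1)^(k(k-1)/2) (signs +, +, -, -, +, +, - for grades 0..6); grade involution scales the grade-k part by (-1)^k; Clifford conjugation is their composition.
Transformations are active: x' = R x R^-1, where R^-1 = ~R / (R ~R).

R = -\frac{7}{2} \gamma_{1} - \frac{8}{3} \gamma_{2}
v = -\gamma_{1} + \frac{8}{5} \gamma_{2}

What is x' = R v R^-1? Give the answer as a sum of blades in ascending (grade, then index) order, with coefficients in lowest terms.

~R = -\frac{7}{2} \gamma_{1} - \frac{8}{3} \gamma_{2}, and R ~R = \frac{697}{36}, so R^-1 = ~R / (\frac{697}{36}).
R v = -\frac{23}{30} - \frac{124}{15} \gamma_{12}
Answer: \frac{4451}{3485} \gamma_{1} - \frac{968}{697} \gamma_{2}


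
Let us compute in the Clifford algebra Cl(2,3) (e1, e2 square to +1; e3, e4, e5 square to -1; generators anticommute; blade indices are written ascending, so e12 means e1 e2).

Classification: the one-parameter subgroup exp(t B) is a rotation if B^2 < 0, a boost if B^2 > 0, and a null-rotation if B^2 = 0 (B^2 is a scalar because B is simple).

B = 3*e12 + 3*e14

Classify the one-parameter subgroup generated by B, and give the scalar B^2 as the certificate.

B^2 term by term: the squares give (3)^2*(e12)^2 + (3)^2*(e14)^2 = 9*(-1) + 9*(+1) = 0 (each basis 2-blade squares to minus the product of its generators' squares); cross terms between blades sharing an index anticommute and cancel. So B^2 = 0.
Answer: null-rotation, certificate B^2 = 0. Check the certificate: B^2 = 0, and that sign is decisive whatever form B takes.


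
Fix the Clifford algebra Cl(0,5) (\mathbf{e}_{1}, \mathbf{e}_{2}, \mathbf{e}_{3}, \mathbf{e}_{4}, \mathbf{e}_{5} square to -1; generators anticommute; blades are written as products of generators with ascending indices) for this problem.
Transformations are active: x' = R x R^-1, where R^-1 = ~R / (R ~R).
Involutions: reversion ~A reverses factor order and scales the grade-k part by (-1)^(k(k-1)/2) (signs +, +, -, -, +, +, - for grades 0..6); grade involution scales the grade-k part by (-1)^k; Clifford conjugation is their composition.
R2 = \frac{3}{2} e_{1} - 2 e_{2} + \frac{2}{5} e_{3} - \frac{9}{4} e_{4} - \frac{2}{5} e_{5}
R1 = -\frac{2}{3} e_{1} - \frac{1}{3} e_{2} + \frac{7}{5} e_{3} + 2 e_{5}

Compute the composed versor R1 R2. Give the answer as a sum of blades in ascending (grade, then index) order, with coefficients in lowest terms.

Distribute over the terms of R1 (each basis-blade product reordered to ascending indices, repeated generators contracted through their squares):
(-\frac{2}{3} e_{1}) R2 = 1 + \frac{4}{3} e_{1} e_{2} - \frac{4}{15} e_{1} e_{3} + \frac{3}{2} e_{1} e_{4} + \frac{4}{15} e_{1} e_{5}
(-\frac{1}{3} e_{2}) R2 = -\frac{2}{3} + \frac{1}{2} e_{1} e_{2} - \frac{2}{15} e_{2} e_{3} + \frac{3}{4} e_{2} e_{4} + \frac{2}{15} e_{2} e_{5}
(\frac{7}{5} e_{3}) R2 = -\frac{14}{25} - \frac{21}{10} e_{1} e_{3} + \frac{14}{5} e_{2} e_{3} - \frac{63}{20} e_{3} e_{4} - \frac{14}{25} e_{3} e_{5}
(2 e_{5}) R2 = \frac{4}{5} - 3 e_{1} e_{5} + 4 e_{2} e_{5} - \frac{4}{5} e_{3} e_{5} + \frac{9}{2} e_{4} e_{5}
Summing the partial products and collecting blades:
Answer: \frac{43}{75} + \frac{11}{6} e_{1} e_{2} - \frac{71}{30} e_{1} e_{3} + \frac{3}{2} e_{1} e_{4} - \frac{41}{15} e_{1} e_{5} + \frac{8}{3} e_{2} e_{3} + \frac{3}{4} e_{2} e_{4} + \frac{62}{15} e_{2} e_{5} - \frac{63}{20} e_{3} e_{4} - \frac{34}{25} e_{3} e_{5} + \frac{9}{2} e_{4} e_{5}


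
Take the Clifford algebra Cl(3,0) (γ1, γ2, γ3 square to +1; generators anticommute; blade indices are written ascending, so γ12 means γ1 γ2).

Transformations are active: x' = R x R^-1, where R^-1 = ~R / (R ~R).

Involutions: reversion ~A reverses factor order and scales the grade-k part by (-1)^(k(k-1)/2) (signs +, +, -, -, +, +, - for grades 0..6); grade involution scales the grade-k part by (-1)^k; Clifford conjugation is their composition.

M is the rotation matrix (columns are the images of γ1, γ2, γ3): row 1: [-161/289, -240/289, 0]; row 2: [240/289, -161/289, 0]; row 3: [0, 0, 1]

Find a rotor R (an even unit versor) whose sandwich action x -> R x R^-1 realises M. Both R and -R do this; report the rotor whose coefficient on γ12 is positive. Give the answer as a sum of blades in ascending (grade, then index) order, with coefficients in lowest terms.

Method: write R = a + b12*γ12 + b13*γ13 + b23*γ23 with a^2 + b12^2 + b13^2 + b23^2 = 1 (so R^-1 = ~R). Expanding the columns R e_j ~R gives tr M = 4a^2 - 1 and, from the antisymmetric part, M21 - M12 = -4a*b12, M13 - M31 = 4a*b13, M32 - M23 = -4a*b23.
Here tr M = -33/289, so a^2 = (1 + tr M)/4 = 64/289 and a = ±8/17. Taking a = 8/17: M21 - M12 = 480/289, M13 - M31 = 0, M32 - M23 = 0, giving b12 = -15/17, b13 = 0, b23 = 0, i.e. R = 8/17 - 15/17*γ12.
Its γ12 coefficient is negative, so report the other preimage -R.
Answer: -8/17 + 15/17*γ12. Note: both R and -R realise this M (trace -33/289); the covering map identifies them, and the γ12-coefficient sign is the tie-breaker.


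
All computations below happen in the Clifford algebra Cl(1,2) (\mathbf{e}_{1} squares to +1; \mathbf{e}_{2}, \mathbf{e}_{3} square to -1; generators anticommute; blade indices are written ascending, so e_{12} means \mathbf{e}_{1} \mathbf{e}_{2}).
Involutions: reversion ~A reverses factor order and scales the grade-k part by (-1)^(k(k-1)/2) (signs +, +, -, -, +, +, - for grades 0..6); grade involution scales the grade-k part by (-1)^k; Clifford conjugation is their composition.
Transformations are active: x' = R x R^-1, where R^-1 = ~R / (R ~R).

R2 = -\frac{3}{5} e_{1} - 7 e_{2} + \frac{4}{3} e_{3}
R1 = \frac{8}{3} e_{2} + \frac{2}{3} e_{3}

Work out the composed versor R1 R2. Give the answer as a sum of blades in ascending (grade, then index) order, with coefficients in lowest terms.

Distribute over the terms of R1 (each basis-blade product reordered to ascending indices, repeated generators contracted through their squares):
(\frac{8}{3} e_{2}) R2 = \frac{56}{3} + \frac{8}{5} e_{12} + \frac{32}{9} e_{23}
(\frac{2}{3} e_{3}) R2 = -\frac{8}{9} + \frac{2}{5} e_{13} + \frac{14}{3} e_{23}
Summing the partial products and collecting blades:
Answer: \frac{160}{9} + \frac{8}{5} e_{12} + \frac{2}{5} e_{13} + \frac{74}{9} e_{23}


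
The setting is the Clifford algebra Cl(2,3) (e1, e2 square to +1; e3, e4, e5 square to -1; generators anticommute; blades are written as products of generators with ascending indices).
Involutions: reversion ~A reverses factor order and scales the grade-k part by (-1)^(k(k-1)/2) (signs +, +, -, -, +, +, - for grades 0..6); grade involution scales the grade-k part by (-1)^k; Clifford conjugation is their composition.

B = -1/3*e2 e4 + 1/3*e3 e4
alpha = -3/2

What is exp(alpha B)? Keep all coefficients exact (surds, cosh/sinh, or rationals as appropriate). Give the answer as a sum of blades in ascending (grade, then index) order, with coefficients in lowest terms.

B^2 term by term: the squares give (-1/3)^2*(e2 e4)^2 + (1/3)^2*(e3 e4)^2 = 1/9*(+1) + 1/9*(-1) = 0 (each basis 2-blade squares to minus the product of its generators' squares); cross terms between blades sharing an index anticommute and cancel. So B^2 = 0.
B^2 = 0, so the series truncates immediately: exp(alpha B) = 1 + alpha B (parabolic case).
Answer: 1 + 1/2*e2 e4 - 1/2*e3 e4


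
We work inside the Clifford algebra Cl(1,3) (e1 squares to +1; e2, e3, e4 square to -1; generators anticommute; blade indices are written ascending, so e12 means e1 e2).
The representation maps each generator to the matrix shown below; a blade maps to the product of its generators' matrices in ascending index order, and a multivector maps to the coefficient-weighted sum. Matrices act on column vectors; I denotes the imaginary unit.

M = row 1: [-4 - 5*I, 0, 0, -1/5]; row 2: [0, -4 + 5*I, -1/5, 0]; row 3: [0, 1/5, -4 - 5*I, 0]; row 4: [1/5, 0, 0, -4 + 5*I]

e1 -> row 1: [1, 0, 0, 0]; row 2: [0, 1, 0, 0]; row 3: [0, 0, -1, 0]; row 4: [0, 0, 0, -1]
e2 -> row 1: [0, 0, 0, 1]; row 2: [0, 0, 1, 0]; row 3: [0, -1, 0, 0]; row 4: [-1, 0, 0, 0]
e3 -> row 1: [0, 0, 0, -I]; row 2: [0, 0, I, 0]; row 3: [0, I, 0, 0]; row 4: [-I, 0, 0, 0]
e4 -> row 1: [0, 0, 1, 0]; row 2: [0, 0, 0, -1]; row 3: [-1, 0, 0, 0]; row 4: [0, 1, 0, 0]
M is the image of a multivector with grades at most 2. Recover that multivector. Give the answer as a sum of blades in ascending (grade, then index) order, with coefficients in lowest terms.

Method: the blade images are trace-orthogonal — tr(rho(e_A) rho(e_B)^-1) = 4 if A = B and 0 otherwise — and rho(e_A)^-1 = (e_A)^2 * rho(e_A) with (e_A)^2 = +1 or -1, so the coefficient of e_A in the preimage is (e_A)^2 * tr(M rho(e_A))/4.
Nonzero projections over blades of grade <= 2: 1: (1)^2 = +1, tr(M 1) = -16, coefficient -4; e2: (e2)^2 = -1, tr(M rho(e2)) = 4/5, coefficient -1/5; e23: (e23)^2 = -1, tr(M rho(e23)) = -20, coefficient 5. Every other blade of grade <= 2 projects to 0.
Answer: -4 - 1/5*e2 + 5*e23


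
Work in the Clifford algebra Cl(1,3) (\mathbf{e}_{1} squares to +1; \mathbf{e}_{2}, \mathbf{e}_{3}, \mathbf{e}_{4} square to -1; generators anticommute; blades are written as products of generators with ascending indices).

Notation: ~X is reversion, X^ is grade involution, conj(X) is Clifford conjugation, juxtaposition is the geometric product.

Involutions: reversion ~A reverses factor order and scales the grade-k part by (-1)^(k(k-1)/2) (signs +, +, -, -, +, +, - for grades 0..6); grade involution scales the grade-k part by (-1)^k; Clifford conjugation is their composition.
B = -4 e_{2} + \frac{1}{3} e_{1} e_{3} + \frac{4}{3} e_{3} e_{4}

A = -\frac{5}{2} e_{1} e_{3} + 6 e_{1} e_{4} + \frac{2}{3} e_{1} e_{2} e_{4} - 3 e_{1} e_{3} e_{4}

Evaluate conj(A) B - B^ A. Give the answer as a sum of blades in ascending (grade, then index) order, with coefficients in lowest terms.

first term: \frac{5}{6} + 4 e_{1} - e_{4} - 8 e_{1} e_{3} - 6 e_{1} e_{4} - 2 e_{3} e_{4} + \frac{98}{9} e_{1} e_{2} e_{3} - 24 e_{1} e_{2} e_{4} - \frac{2}{9} e_{2} e_{3} e_{4} + 12 e_{1} e_{2} e_{3} e_{4}
second term: -\frac{5}{6} + 4 e_{1} - e_{4} - 8 e_{1} e_{3} - \frac{2}{3} e_{1} e_{4} - 2 e_{3} e_{4} + \frac{82}{9} e_{1} e_{2} e_{3} - 24 e_{1} e_{2} e_{4} + \frac{2}{9} e_{2} e_{3} e_{4} + 12 e_{1} e_{2} e_{3} e_{4}
Answer: \frac{5}{3} - \frac{16}{3} e_{1} e_{4} + \frac{16}{9} e_{1} e_{2} e_{3} - \frac{4}{9} e_{2} e_{3} e_{4}


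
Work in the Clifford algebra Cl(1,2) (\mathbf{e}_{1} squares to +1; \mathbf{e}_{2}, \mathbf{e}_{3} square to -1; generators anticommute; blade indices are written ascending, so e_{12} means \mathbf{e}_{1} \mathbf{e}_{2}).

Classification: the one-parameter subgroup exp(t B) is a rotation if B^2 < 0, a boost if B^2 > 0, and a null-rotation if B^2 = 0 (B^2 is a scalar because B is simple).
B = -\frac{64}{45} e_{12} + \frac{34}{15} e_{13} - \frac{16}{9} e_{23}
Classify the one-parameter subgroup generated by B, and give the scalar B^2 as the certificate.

B^2 term by term: the squares give (-\frac{64}{45})^2*(e_{12})^2 + (\frac{34}{15})^2*(e_{13})^2 + (-\frac{16}{9})^2*(e_{23})^2 = \frac{4096}{2025}*(+1) + \frac{1156}{225}*(+1) + \frac{256}{81}*(-1) = 4 (each basis 2-blade squares to minus the product of its generators' squares); cross terms between blades sharing an index anticommute and cancel. So B^2 = 4.
Answer: boost, certificate B^2 = 4. Because 4 is invariant under every versor sandwich, the classification follows from its sign alone.


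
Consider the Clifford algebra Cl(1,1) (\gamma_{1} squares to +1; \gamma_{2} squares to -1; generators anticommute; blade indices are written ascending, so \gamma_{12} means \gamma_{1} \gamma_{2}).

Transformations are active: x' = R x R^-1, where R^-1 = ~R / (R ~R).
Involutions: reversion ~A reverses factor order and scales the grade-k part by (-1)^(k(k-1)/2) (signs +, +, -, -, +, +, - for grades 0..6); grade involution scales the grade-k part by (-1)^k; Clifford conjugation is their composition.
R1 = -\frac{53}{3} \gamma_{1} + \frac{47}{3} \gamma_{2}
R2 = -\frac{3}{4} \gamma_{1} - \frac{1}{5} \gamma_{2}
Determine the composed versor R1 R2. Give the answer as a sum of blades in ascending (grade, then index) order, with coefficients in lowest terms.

Distribute over the terms of R1 (each basis-blade product reordered to ascending indices, repeated generators contracted through their squares):
(-\frac{53}{3} \gamma_{1}) R2 = \frac{53}{4} + \frac{53}{15} \gamma_{12}
(\frac{47}{3} \gamma_{2}) R2 = \frac{47}{15} + \frac{47}{4} \gamma_{12}
Summing the partial products and collecting blades:
Answer: \frac{983}{60} + \frac{917}{60} \gamma_{12}


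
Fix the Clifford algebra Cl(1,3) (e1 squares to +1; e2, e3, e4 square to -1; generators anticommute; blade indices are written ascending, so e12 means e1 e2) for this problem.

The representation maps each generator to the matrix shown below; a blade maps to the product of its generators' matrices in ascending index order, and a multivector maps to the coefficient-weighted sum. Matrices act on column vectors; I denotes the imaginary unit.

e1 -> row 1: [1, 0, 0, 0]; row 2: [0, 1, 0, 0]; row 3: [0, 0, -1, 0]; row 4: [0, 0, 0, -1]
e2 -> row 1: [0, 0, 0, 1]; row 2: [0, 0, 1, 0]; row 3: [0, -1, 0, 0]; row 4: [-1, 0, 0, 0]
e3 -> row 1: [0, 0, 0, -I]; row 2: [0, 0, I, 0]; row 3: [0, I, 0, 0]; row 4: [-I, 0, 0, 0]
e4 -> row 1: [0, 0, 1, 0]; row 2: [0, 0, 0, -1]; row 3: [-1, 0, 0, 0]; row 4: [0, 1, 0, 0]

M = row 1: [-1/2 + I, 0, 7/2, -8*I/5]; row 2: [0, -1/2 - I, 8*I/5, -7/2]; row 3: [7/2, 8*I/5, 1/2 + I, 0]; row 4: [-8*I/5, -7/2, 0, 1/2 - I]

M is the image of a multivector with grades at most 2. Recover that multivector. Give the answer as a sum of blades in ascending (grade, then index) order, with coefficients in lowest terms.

Method: the blade images are trace-orthogonal — tr(rho(e_A) rho(e_B)^-1) = 4 if A = B and 0 otherwise — and rho(e_A)^-1 = (e_A)^2 * rho(e_A) with (e_A)^2 = +1 or -1, so the coefficient of e_A in the preimage is (e_A)^2 * tr(M rho(e_A))/4.
Nonzero projections over blades of grade <= 2: e1: (e1)^2 = +1, tr(M rho(e1)) = -2, coefficient -1/2; e3: (e3)^2 = -1, tr(M rho(e3)) = -32/5, coefficient 8/5; e14: (e14)^2 = +1, tr(M rho(e14)) = 14, coefficient 7/2; e23: (e23)^2 = -1, tr(M rho(e23)) = 4, coefficient -1. Every other blade of grade <= 2 projects to 0.
Answer: -1/2*e1 + 8/5*e3 + 7/2*e14 - e23


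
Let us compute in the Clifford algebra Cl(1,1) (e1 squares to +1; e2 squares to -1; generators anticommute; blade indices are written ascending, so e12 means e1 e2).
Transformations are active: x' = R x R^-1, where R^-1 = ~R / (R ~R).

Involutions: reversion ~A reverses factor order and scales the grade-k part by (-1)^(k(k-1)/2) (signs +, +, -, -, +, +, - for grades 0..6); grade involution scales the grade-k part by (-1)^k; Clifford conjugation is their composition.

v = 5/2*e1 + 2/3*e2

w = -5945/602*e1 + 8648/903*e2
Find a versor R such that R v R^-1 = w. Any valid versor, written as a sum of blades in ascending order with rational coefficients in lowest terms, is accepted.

A norm check does it: q(v) = q(w) = 209/36, hence R = v + w = -2220/301*e1 + 9250/903*e2 realises the map — parallel part kept, (v - w)/2 negated, v carried to w.
Answer: -2220/301*e1 + 9250/903*e2


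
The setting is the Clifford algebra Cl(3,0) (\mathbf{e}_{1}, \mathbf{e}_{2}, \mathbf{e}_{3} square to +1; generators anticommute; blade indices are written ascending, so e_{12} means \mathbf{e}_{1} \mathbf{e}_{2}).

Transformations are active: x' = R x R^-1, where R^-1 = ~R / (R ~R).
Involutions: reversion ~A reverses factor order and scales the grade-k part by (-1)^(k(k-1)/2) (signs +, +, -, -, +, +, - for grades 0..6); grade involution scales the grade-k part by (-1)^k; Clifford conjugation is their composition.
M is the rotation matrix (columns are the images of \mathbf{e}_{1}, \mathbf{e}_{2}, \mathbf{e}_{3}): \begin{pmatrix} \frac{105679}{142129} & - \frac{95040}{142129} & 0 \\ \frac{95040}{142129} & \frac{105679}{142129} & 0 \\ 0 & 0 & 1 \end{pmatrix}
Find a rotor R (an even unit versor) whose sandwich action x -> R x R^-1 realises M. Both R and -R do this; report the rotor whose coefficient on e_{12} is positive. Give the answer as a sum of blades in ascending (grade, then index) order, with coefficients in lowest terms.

Method: write R = a + b12*e_{12} + b13*e_{13} + b23*e_{23} with a^2 + b12^2 + b13^2 + b23^2 = 1 (so R^-1 = ~R). Expanding the columns R e_j ~R gives tr M = 4a^2 - 1 and, from the antisymmetric part, M21 - M12 = -4a*b12, M13 - M31 = 4a*b13, M32 - M23 = -4a*b23.
Here tr M = \frac{353487}{142129}, so a^2 = (1 + tr M)/4 = \frac{123904}{142129} and a = ±\frac{352}{377}. Taking a = \frac{352}{377}: M21 - M12 = \frac{190080}{142129}, M13 - M31 = 0, M32 - M23 = 0, giving b12 = -\frac{135}{377}, b13 = 0, b23 = 0, i.e. R = \frac{352}{377} - \frac{135}{377} e_{12}.
Its e_{12} coefficient is negative, so report the other preimage -R.
Answer: -\frac{352}{377} + \frac{135}{377} e_{12}. Key observation: the double cover Spin(3) -> SO(3) sends R and -R to the same matrix (trace \frac{353487}{142129} here), so the stated sign of the e_{12} coefficient is what selects one sheet.


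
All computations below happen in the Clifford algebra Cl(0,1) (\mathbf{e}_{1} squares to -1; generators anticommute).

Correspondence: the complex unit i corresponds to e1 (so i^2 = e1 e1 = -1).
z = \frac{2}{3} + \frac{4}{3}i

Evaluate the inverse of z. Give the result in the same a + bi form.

In blades: z = \frac{2}{3} + \frac{4}{3} e_{1}.
With qbar = \frac{2}{3} - \frac{4}{3} e_{1} (scalar fixed, mapped units negated), z qbar = \frac{20}{9} (the sum of squared coefficients), so z^-1 = qbar / (\frac{20}{9}) = \frac{3}{10} - \frac{3}{5} e_{1}; translating back:
Answer: \frac{3}{10} - \frac{3}{5}i


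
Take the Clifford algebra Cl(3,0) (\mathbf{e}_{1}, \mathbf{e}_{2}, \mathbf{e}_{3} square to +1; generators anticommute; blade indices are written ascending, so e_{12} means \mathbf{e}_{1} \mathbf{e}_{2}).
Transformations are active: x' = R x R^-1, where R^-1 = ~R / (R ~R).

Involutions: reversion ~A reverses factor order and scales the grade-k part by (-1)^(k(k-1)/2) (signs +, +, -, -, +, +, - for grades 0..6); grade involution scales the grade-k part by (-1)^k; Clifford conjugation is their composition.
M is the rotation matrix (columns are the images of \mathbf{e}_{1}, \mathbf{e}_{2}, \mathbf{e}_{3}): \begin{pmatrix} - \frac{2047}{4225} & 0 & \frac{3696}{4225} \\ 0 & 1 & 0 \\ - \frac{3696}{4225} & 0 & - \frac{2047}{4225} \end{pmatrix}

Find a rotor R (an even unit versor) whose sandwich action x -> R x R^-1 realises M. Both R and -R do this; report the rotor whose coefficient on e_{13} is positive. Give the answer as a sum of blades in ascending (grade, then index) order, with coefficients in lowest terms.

Method: write R = a + b12*e_{12} + b13*e_{13} + b23*e_{23} with a^2 + b12^2 + b13^2 + b23^2 = 1 (so R^-1 = ~R). Expanding the columns R e_j ~R gives tr M = 4a^2 - 1 and, from the antisymmetric part, M21 - M12 = -4a*b12, M13 - M31 = 4a*b13, M32 - M23 = -4a*b23.
Here tr M = \frac{131}{4225}, so a^2 = (1 + tr M)/4 = \frac{1089}{4225} and a = ±\frac{33}{65}. Taking a = \frac{33}{65}: M21 - M12 = 0, M13 - M31 = \frac{7392}{4225}, M32 - M23 = 0, giving b12 = 0, b13 = \frac{56}{65}, b23 = 0, i.e. R = \frac{33}{65} + \frac{56}{65} e_{13}.
Its e_{13} coefficient is already positive.
Answer: \frac{33}{65} + \frac{56}{65} e_{13}. Note: both R and -R realise this M (trace \frac{131}{4225}); the covering map identifies them, and the e_{13}-coefficient sign is the tie-breaker.


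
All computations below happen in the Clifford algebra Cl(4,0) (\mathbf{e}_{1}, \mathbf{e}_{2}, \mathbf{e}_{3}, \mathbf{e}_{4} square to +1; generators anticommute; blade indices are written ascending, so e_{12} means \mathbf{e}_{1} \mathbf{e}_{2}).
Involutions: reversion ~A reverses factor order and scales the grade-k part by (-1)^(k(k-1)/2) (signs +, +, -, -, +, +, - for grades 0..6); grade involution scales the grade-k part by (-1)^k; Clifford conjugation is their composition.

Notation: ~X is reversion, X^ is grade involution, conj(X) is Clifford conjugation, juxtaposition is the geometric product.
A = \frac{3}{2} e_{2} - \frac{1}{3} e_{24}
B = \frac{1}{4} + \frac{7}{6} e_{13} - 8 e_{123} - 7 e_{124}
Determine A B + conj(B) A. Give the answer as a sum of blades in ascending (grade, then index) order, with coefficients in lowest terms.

first term: -\frac{7}{3} e_{1} + \frac{3}{8} e_{2} + 12 e_{13} + \frac{21}{2} e_{14} - \frac{1}{12} e_{24} - \frac{7}{4} e_{123} + \frac{8}{3} e_{134} + \frac{7}{18} e_{1234}
second term: -\frac{7}{3} e_{1} + \frac{3}{8} e_{2} + 12 e_{13} + \frac{21}{2} e_{14} - \frac{1}{12} e_{24} + \frac{7}{4} e_{123} - \frac{8}{3} e_{134} - \frac{7}{18} e_{1234}
Answer: -\frac{14}{3} e_{1} + \frac{3}{4} e_{2} + 24 e_{13} + 21 e_{14} - \frac{1}{6} e_{24}


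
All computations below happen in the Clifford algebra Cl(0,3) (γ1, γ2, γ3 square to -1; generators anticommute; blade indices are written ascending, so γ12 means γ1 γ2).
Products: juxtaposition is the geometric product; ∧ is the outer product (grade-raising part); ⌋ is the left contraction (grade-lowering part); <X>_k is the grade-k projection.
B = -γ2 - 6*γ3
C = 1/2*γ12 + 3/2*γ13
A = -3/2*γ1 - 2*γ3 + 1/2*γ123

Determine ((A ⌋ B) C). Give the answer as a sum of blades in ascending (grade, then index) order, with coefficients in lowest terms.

step 1: -12
step 2: -6*γ12 - 18*γ13
Answer: -6*γ12 - 18*γ13


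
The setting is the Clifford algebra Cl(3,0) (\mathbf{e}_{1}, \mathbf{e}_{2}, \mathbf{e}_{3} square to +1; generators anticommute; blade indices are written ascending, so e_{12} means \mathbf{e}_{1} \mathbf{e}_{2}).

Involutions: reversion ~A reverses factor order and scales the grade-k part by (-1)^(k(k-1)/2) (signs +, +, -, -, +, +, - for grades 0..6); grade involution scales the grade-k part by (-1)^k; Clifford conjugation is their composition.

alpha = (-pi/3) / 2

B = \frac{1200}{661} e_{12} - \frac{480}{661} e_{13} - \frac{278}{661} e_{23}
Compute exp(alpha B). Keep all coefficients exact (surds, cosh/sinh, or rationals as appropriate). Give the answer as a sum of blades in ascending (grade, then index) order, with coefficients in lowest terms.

B^2 term by term: the squares give (\frac{1200}{661})^2*(e_{12})^2 + (-\frac{480}{661})^2*(e_{13})^2 + (-\frac{278}{661})^2*(e_{23})^2 = \frac{1440000}{436921}*(-1) + \frac{230400}{436921}*(-1) + \frac{77284}{436921}*(-1) = -4 (each basis 2-blade squares to minus the product of its generators' squares); cross terms between blades sharing an index anticommute and cancel. So B^2 = -4.
B^2 = -4 — since the square is negative, the closed form is circular: l = 2, alpha*l = - \frac{\pi}{3}, so exp(alpha B) = cos(- \frac{\pi}{3}) + (sin(- \frac{\pi}{3})/2)*B = \frac{1}{2} + (- \frac{\sqrt{3}}{4})*B.
Answer: \frac{1}{2} - \frac{300 \sqrt{3}}{661} e_{12} + \frac{120 \sqrt{3}}{661} e_{13} + \frac{139 \sqrt{3}}{1322} e_{23}


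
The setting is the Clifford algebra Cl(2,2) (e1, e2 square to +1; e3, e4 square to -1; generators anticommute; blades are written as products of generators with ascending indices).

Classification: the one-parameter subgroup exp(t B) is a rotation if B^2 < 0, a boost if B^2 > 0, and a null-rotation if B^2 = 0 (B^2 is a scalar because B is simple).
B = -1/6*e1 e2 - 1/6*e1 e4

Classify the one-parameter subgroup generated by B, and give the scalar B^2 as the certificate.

B^2 term by term: the squares give (-1/6)^2*(e1 e2)^2 + (-1/6)^2*(e1 e4)^2 = 1/36*(-1) + 1/36*(+1) = 0 (each basis 2-blade squares to minus the product of its generators' squares); cross terms between blades sharing an index anticommute and cancel. So B^2 = 0.
Answer: null-rotation, certificate B^2 = 0. No conjugation can change B^2 = 0; the sign gives the class.


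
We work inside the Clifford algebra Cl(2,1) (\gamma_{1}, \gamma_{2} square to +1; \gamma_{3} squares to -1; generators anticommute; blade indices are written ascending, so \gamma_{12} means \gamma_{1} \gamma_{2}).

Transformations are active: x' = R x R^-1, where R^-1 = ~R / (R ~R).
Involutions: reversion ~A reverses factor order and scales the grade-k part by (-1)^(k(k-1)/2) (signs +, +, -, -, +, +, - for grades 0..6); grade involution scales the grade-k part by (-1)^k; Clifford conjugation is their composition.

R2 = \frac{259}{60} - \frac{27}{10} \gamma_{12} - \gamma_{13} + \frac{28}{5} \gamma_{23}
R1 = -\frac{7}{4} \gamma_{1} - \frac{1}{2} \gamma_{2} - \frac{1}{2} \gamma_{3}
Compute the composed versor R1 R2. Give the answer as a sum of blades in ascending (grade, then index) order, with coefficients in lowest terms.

Distribute over the terms of R1 (each basis-blade product reordered to ascending indices, repeated generators contracted through their squares):
(-\frac{7}{4} \gamma_{1}) R2 = -\frac{1813}{240} \gamma_{1} + \frac{189}{40} \gamma_{2} + \frac{7}{4} \gamma_{3} - \frac{49}{5} \gamma_{123}
(-\frac{1}{2} \gamma_{2}) R2 = -\frac{27}{20} \gamma_{1} - \frac{259}{120} \gamma_{2} - \frac{14}{5} \gamma_{3} - \frac{1}{2} \gamma_{123}
(-\frac{1}{2} \gamma_{3}) R2 = \frac{1}{2} \gamma_{1} - \frac{14}{5} \gamma_{2} - \frac{259}{120} \gamma_{3} + \frac{27}{20} \gamma_{123}
Summing the partial products and collecting blades:
Answer: -\frac{2017}{240} \gamma_{1} - \frac{7}{30} \gamma_{2} - \frac{77}{24} \gamma_{3} - \frac{179}{20} \gamma_{123}


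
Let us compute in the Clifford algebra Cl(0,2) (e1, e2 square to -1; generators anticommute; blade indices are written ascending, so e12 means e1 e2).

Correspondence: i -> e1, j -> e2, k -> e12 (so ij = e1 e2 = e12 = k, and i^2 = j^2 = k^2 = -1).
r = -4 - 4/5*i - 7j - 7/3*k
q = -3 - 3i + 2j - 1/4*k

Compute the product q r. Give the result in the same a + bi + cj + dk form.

In blades: q = -3 - 3*e1 + 2*e2 - 1/4*e12, r = -4 - 4/5*e1 - 7*e2 - 7/3*e12.
Distribute q over r term by term (generator squares from the signature, products reordered to ascending indices): (-3)*r = 12 + 12/5*e1 + 21*e2 + 7*e12; (-3*e1)*r = -12/5 + 12*e1 - 7*e2 + 21*e12; (2*e2)*r = 14 - 14/3*e1 - 8*e2 + 8/5*e12; (-1/4*e12)*r = -7/12 - 7/4*e1 + 1/5*e2 + e12.
Sum: 1381/60 + 479/60*e1 + 31/5*e2 + 153/5*e12; translating back through the correspondence:
Answer: 1381/60 + 479/60*i + 31/5*j + 153/5*k


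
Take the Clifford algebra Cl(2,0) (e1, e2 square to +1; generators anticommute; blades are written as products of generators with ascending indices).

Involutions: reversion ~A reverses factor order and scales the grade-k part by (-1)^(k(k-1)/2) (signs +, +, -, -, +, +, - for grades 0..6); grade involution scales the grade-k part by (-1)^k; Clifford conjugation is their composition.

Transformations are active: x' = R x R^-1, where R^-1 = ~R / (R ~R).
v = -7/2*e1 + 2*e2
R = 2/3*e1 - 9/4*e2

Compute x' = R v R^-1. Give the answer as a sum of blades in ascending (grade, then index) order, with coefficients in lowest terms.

~R = 2/3*e1 - 9/4*e2, and R ~R = 793/144, so R^-1 = ~R / (793/144).
R v = -41/6 - 157/24*e1 e2
Answer: 2927/1586*e1 + 2842/793*e2


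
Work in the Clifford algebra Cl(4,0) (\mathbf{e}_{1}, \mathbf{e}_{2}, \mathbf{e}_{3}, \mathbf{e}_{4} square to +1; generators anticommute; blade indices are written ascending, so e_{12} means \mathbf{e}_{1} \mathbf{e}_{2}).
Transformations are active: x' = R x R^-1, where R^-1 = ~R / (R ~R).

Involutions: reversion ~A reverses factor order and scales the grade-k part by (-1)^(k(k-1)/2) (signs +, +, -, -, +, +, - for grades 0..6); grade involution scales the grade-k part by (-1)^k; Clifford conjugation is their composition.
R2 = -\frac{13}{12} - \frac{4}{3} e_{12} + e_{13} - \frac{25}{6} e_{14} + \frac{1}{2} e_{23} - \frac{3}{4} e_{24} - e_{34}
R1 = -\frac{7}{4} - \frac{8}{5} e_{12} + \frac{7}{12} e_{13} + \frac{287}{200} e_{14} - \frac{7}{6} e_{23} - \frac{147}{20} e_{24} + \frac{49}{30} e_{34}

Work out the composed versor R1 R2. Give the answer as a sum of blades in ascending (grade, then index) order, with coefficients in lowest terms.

Distribute over the grade parts of R1 (each basis-blade product reordered to ascending indices, repeated generators contracted through their squares):
<R1>_0 (= -\frac{7}{4}) R2 = \frac{91}{48} + \frac{7}{3} e_{12} - \frac{7}{4} e_{13} + \frac{175}{24} e_{14} - \frac{7}{8} e_{23} + \frac{21}{16} e_{24} + \frac{7}{4} e_{34}
<R1>_2 (= -\frac{8}{5} e_{12} + \frac{7}{12} e_{13} + \frac{287}{200} e_{14} - \frac{7}{6} e_{23} - \frac{147}{20} e_{24} + \frac{49}{30} e_{34}) R2 = -\frac{1}{30} + \frac{25581}{800} e_{12} - \frac{30089}{3600} e_{13} - \frac{9897}{800} e_{14} - \frac{292}{45} e_{23} - \frac{107}{400} e_{24} - \frac{4417}{1800} e_{34} + \frac{7673}{600} e_{1234}
Summing the partial products and collecting blades:
Answer: \frac{149}{80} + \frac{82343}{2400} e_{12} - \frac{36389}{3600} e_{13} - \frac{12191}{2400} e_{14} - \frac{2651}{360} e_{23} + \frac{209}{200} e_{24} - \frac{1267}{1800} e_{34} + \frac{7673}{600} e_{1234}


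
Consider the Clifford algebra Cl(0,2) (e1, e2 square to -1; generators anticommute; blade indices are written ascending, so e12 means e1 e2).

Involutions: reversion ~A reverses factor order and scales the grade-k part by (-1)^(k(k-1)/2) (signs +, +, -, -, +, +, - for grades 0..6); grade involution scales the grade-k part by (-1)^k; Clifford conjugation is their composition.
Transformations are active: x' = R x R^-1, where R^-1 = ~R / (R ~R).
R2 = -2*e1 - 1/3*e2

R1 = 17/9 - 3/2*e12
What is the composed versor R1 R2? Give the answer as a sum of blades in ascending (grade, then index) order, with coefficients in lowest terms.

Distribute over the terms of R1 (each basis-blade product reordered to ascending indices, repeated generators contracted through their squares):
(17/9) R2 = -34/9*e1 - 17/27*e2
(-3/2*e12) R2 = -1/2*e1 + 3*e2
Summing the partial products and collecting blades:
Answer: -77/18*e1 + 64/27*e2


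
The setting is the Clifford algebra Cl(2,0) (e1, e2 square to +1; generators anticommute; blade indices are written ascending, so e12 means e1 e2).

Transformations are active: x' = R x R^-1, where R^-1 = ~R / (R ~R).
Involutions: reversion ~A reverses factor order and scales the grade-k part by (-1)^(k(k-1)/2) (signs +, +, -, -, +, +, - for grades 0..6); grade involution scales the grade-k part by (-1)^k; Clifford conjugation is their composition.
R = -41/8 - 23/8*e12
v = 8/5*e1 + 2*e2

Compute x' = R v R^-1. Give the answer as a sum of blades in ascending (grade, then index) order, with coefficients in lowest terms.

~R = -41/8 + 23/8*e12, and R ~R = 1105/32, so R^-1 = ~R / (1105/32).
R v = -279/20*e1 - 113/20*e2
Answer: 14038/5525*e1 - 1784/5525*e2


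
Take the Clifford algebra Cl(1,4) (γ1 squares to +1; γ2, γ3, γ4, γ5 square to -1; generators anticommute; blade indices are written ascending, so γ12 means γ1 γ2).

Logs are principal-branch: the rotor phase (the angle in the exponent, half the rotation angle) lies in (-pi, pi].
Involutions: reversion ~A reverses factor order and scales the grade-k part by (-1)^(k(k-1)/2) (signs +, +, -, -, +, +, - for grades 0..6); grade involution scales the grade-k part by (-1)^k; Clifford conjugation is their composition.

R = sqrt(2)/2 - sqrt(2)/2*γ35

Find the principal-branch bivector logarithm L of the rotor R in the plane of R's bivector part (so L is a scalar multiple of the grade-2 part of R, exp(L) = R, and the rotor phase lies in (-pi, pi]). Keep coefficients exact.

The scalar part of R is sqrt(2)/2, which pins the rotor phase on the principal branch; dividing the bivector part by the sine of that phase recovers the unit plane, and L is the phase times that plane.
Concretely: cos(phase) = sqrt(2)/2 gives phase = ±pi/4, and since phase/sin(phase) is even the sign is immaterial: L = (phase/sin(phase)) * <R>_2 = (sqrt(2)*pi/4) * <R>_2.
Answer: -pi/4*γ35


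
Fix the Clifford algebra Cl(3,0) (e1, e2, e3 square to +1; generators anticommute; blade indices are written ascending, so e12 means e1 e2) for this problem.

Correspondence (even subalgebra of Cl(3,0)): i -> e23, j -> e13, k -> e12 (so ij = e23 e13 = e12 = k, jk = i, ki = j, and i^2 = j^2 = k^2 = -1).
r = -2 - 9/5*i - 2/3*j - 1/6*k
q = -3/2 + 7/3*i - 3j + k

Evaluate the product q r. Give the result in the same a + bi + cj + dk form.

In blades: q = -3/2 + e12 - 3*e13 + 7/3*e23, r = -2 - 1/6*e12 - 2/3*e13 - 9/5*e23.
Distribute q over r term by term (generator squares from the signature, products reordered to ascending indices): (-3/2)*r = 3 + 1/4*e12 + e13 + 27/10*e23; (e12)*r = 1/6 - 2*e12 - 9/5*e13 + 2/3*e23; (-3*e13)*r = -2 - 27/5*e12 + 6*e13 + 1/2*e23; (7/3*e23)*r = 21/5 - 14/9*e12 + 7/18*e13 - 14/3*e23.
Sum: 161/30 - 1567/180*e12 + 503/90*e13 - 4/5*e23; translating back through the correspondence:
Answer: 161/30 - 4/5*i + 503/90*j - 1567/180*k


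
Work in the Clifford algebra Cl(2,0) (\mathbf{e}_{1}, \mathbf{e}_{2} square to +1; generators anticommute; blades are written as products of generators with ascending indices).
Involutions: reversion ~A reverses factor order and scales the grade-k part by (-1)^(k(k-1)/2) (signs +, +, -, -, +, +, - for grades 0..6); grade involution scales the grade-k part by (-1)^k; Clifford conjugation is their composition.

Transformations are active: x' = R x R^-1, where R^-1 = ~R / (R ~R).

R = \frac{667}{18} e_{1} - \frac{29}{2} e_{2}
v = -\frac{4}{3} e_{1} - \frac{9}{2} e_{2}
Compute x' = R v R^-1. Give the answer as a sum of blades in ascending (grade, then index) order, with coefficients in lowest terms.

~R = \frac{667}{18} e_{1} - \frac{29}{2} e_{2}, and R ~R = \frac{256505}{162}, so R^-1 = ~R / (\frac{256505}{162}).
R v = \frac{1711}{108} - \frac{2233}{12} e_{1} e_{2}
Answer: \frac{3797}{1830} e_{1} + \frac{1284}{305} e_{2}


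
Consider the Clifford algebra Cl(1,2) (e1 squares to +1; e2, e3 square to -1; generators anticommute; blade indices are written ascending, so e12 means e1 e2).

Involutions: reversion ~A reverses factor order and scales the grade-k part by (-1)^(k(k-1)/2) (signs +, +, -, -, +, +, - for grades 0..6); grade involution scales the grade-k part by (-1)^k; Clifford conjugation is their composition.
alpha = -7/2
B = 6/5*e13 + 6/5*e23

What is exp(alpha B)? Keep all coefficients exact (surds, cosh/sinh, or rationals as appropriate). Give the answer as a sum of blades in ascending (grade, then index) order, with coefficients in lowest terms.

B^2 term by term: the squares give (6/5)^2*(e13)^2 + (6/5)^2*(e23)^2 = 36/25*(+1) + 36/25*(-1) = 0 (each basis 2-blade squares to minus the product of its generators' squares); cross terms between blades sharing an index anticommute and cancel. So B^2 = 0.
B^2 = 0, so the series closes: exp(alpha B) = 1 + alpha B (parabolic case).
Answer: 1 - 21/5*e13 - 21/5*e23


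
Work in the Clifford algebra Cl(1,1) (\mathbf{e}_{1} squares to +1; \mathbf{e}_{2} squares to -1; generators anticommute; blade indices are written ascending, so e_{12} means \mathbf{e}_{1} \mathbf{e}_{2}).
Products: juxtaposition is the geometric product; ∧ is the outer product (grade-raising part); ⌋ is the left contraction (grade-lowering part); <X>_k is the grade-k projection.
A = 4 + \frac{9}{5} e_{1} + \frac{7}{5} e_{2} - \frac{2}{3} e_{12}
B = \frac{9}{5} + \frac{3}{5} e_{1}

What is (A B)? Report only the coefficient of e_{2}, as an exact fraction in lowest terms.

step 1: \frac{207}{25} + \frac{141}{25} e_{1} + \frac{73}{25} e_{2} - \frac{51}{25} e_{12}
Answer: \frac{73}{25}


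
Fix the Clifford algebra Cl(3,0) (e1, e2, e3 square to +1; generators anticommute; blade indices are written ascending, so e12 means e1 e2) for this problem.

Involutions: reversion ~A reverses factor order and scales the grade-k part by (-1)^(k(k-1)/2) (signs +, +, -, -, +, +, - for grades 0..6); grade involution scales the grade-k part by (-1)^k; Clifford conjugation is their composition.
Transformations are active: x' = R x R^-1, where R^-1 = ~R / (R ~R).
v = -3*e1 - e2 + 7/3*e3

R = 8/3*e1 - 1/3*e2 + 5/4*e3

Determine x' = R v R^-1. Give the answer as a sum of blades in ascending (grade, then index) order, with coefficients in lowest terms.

~R = 8/3*e1 - 1/3*e2 + 5/4*e3, and R ~R = 1265/144, so R^-1 = ~R / (1265/144).
R v = -19/4 - 11/3*e12 + 359/36*e13 + 17/36*e23
Answer: 147/1265*e1 + 1721/1265*e2 - 2797/759*e3
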